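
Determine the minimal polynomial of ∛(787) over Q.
m_α(x) = x^3 - 787

α satisfies α^3 = 787, so x^3 - 787 annihilates α. By the rational root test, a rational root p/q (in lowest terms) of x^3 - 787 would satisfy p^3 = 787 q^3, forcing q = 1 and p^3 = 787; but 787 is not a perfect cube, contradiction. A monic cubic over Q with no rational root is irreducible (any nontrivial factorization would include a linear factor). Hence x^3 - 787 is the minimal polynomial of α, and in particular [Q(α):Q] = 3.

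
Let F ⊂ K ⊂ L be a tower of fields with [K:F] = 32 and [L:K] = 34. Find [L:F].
[L:F] = 1088

The tower law says that for any tower of field extensions F ⊂ K ⊂ L with finite degrees, [L:F] = [L:K] · [K:F]. Here this gives [L:F] = 34 · 32 = 1088.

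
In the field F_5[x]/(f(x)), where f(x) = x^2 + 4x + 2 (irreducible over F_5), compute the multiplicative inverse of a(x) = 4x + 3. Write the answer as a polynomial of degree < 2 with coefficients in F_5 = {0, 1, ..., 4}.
a(x)^(-1) ≡ 2x + 4 (mod f(x))

Since f is irreducible over F_5, F_5[x]/(f) is a field and a(x) ≠ 0 has an inverse. Apply the extended Euclidean algorithm to f(x) and a(x) in F_5[x]: f(x) = (4x + 3)·a(x) + (3). The last nonzero remainder is the constant 3 = gcd(f, a) in F_5. Back-substituting through the division chain expresses 3 = s(x)·a(x) + t(x)·f(x) with s(x) ≡ x + 2 (mod f), so (x + 2)·a(x) ≡ 3 (mod f). Multiplying by 3^(-1) ≡ 2 in F_5 gives a(x)^(-1) ≡ 2·(x + 2) ≡ 2x + 4 (mod f). Check: (4x + 3)·(2x + 4) = 3x^2 + 2x + 2 ≡ 1 (mod x^2 + 4x + 2).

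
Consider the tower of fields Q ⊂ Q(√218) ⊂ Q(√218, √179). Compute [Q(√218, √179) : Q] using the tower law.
[Q(√218, √179) : Q] = 4

[Q(√218):Q] = 2 (min poly x^2 - 218, irreducible since 218 is squarefree > 1). For the top step, suppose √179 ∈ Q(√218), say √179 = c + d√218 with c, d ∈ Q. Squaring: 179 = c^2 + 218d^2 + 2cd√218. Since √218 ∉ Q this forces 2cd = 0. If d = 0 then √179 = c ∈ Q, contradicting 179 squarefree > 1. If c = 0 then 179 = 218d^2, so 218·179 = (218d)^2 is a perfect square in Q — but 218·179 = 39022 is not a perfect square (since 218 and 179 are distinct squarefree integers). Contradiction. Hence √179 ∉ Q(√218), so x^2 - 179 stays irreducible over Q(√218) and [Q(√218, √179) : Q(√218)] = 2. By the tower law, [Q(√218, √179) : Q] = 2 · 2 = 4.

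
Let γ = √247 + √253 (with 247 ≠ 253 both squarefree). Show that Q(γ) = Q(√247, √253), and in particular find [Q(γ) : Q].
[Q(γ) : Q] = 4 (equivalently, Q(γ) = Q(√247, √253))

Obviously Q(γ) ⊆ Q(√247, √253), and [Q(√247, √253):Q] = 4 (since 247, 253 are distinct squarefree integers > 1 with 62491 not a perfect square). To show equality we compute the minimal polynomial of γ. From γ = √247 + √253: γ^2 = 247 + 2√(62491) + 253 = 500 + 2√(62491), so γ^2 - 500 = 2√(62491); squaring, (γ^2 - 500)^2 = 4·62491, i.e. γ^4 - 1000γ^2 + 250000 - 249964 = 0, i.e. γ^4 - 1000γ^2 + 36 = 0. So γ is a root of x^4 - 1000x^2 + 36. This polynomial is irreducible over Q: it has no rational root (each ±√247 ± √253 is irrational), and any factorization into two quadratics over Q would force √(62491) ∈ Q (pairing opposite roots) or √247, √253 ∈ Q (other pairings), all impossible. Hence [Q(γ):Q] = 4 = [Q(√247, √253):Q], so Q(γ) = Q(√247, √253).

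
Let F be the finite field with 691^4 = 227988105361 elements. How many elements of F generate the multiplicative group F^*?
There are φ(227988105360) = 57471270912 primitive elements

F_q^* is cyclic of order q - 1 = 227988105360. A cyclic group of order m has exactly φ(m) generators. Here m = 227988105360 = 2^4 · 3 · 5 · 23 · 173 · 193 · 1237, so the number of primitive elements is φ(227988105360) = 57471270912.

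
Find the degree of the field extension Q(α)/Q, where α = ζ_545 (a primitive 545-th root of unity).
[Q(α):Q] = 432

The minimal polynomial of ζ_545 over Q is the 545-th cyclotomic polynomial Φ_545(x), which is irreducible over Q and has degree φ(545) = 432. Hence [Q(α):Q] = φ(545) = 432.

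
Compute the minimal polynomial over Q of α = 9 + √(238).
m_α(x) = x^2 - 18x - 157

From α - 9 = √(238), squaring gives (α - 9)^2 = 238, i.e. α^2 - 18α + 81 = 238, so α^2 - 18α - 157 = 0. The discriminant of x^2 - 18x - 157 is (-18)^2 - 4·(-157) = 324 + 628 = 952, and 4·(238) is not a perfect square in Q since 238 is squarefree and ≠ 1. Hence x^2 - 18x - 157 is irreducible over Q and is the minimal polynomial of α.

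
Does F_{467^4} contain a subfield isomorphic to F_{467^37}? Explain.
No: F_{467^37} is not a subfield of F_{467^4}

F_{p^m} embeds in F_{p^n} iff m | n. Here 37 ∤ 4 (since 4 = 0·37 + 4 with remainder 4 ≠ 0), so F_{467^37} is not a subfield of F_{467^4}. Equivalently: if it were, the tower law would give 37 = [F_{467^37}:F_467] dividing [F_{467^4}:F_467] = 4, contradiction.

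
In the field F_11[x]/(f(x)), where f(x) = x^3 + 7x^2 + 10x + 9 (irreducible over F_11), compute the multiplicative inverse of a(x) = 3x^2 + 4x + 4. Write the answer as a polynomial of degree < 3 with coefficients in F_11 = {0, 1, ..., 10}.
a(x)^(-1) ≡ x^2 + 9x + 9 (mod f(x))

Since f is irreducible over F_11, F_11[x]/(f) is a field and a(x) ≠ 0 has an inverse. Apply the extended Euclidean algorithm to f(x) and a(x) in F_11[x]: f(x) = (4x + 8)·a(x) + (6x + 10);  a(x) = (6x + 9)·(6x + 10) + (2). The last nonzero remainder is the constant 2 = gcd(f, a) in F_11. Back-substituting through the division chain expresses 2 = s(x)·a(x) + t(x)·f(x) with s(x) ≡ 2x^2 + 7x + 7 (mod f), so (2x^2 + 7x + 7)·a(x) ≡ 2 (mod f). Multiplying by 2^(-1) ≡ 6 in F_11 gives a(x)^(-1) ≡ 6·(2x^2 + 7x + 7) ≡ x^2 + 9x + 9 (mod f). Check: (3x^2 + 4x + 4)·(x^2 + 9x + 9) = 3x^4 + 9x^3 + x^2 + 6x + 3 ≡ 1 (mod x^3 + 7x^2 + 10x + 9).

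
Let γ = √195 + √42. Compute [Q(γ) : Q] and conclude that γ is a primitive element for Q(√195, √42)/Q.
[Q(γ) : Q] = 4 (equivalently, Q(γ) = Q(√195, √42))

Obviously Q(γ) ⊆ Q(√195, √42), and [Q(√195, √42):Q] = 4 (since 195, 42 are distinct squarefree integers > 1 with 8190 not a perfect square). To show equality we compute the minimal polynomial of γ. From γ = √195 + √42: γ^2 = 195 + 2√(8190) + 42 = 237 + 2√(8190), so γ^2 - 237 = 2√(8190); squaring, (γ^2 - 237)^2 = 4·8190, i.e. γ^4 - 474γ^2 + 56169 - 32760 = 0, i.e. γ^4 - 474γ^2 + 23409 = 0. So γ is a root of x^4 - 474x^2 + 23409. This polynomial is irreducible over Q: it has no rational root (each ±√195 ± √42 is irrational), and any factorization into two quadratics over Q would force √(8190) ∈ Q (pairing opposite roots) or √195, √42 ∈ Q (other pairings), all impossible. Hence [Q(γ):Q] = 4 = [Q(√195, √42):Q], so Q(γ) = Q(√195, √42).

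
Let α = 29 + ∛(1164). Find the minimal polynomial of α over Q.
m_α(x) = x^3 - 87x^2 + 2523x - 25553

Set β = α - 29 = ∛(1164), so β^3 = 1164. Then (α - 29)^3 - 1164 = 0, i.e. α is a root of g(x) = (x - 29)^3 - 1164 = x^3 - 87x^2 + 2523x - 25553. Since g(x) = h(x - 29) where h(x) = x^3 - 1164, and h is irreducible over Q (because 1164 is not a perfect cube, so h has no rational root, and a monic cubic with no rational root is irreducible), g is also irreducible (irreducibility is preserved under the substitution x → x - 29). Hence m_α(x) = x^3 - 87x^2 + 2523x - 25553.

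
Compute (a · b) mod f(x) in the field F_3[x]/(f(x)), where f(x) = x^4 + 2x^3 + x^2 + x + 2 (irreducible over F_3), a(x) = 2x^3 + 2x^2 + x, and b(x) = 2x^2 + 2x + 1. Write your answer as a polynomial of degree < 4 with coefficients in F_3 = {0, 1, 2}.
a · b ≡ x^3 + 2x (mod f(x))

Multiply in F_3[x]: a(x)·b(x) = (2x^3 + 2x^2 + x)·(2x^2 + 2x + 1) = x^5 + 2x^4 + 2x^3 + x^2 + x. This has degree ≥ 4, so divide by f(x) over F_3: x^5 + 2x^4 + 2x^3 + x^2 + x = (x)·(x^4 + 2x^3 + x^2 + x + 2) + (x^3 + 2x). Hence a·b ≡ x^3 + 2x (mod f). (F_3[x]/(f) is a field with 3^4 = 81 elements since f is irreducible of degree 4.)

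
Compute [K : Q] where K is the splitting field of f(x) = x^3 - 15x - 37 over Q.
[K : Q] = 6

By the rational root test, any rational root of the monic integer polynomial f(x) = x^3 - 15x - 37 must be an integer dividing the constant term -37, i.e. one of ±{1, 37}. Evaluating: f(1) = -51, f(-1) = -23, f(37) = 50061, f(-37) = -50135; none is 0, so f has no rational root and is therefore irreducible over Q (a cubic with no linear factor over a field is irreducible). For an irreducible cubic, the Galois group is A_3 or S_3 according as the discriminant disc(f) = -4a^3 - 27b^2 = -4·(-15)^3 - 27·(-37)^2 = -23463 is or is not a square in Q. Here disc(f) = -23463 is not a perfect square in Q, so the Galois group of f over Q is not contained in A_3 and must be all of S_3. The splitting field has degree |S_3| = 6 over Q, so [K : Q] = 6.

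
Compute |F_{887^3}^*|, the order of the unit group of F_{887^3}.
|F_{887^3}^*| = 697864102

F_{887^3} has 887^3 = 697864103 elements; its multiplicative group consists of all nonzero elements, so |F_{887^3}^*| = 697864103 - 1 = 697864102. (It is cyclic since any finite subgroup of the multiplicative group of a field is cyclic.)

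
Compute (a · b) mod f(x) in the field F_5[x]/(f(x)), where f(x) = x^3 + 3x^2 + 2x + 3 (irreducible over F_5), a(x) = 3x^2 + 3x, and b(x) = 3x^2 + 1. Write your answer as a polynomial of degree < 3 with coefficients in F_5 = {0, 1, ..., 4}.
a · b ≡ 4x^2 + 2x + 4 (mod f(x))

Multiply in F_5[x]: a(x)·b(x) = (3x^2 + 3x)·(3x^2 + 1) = 4x^4 + 4x^3 + 3x^2 + 3x. This has degree ≥ 3, so divide by f(x) over F_5: 4x^4 + 4x^3 + 3x^2 + 3x = (4x + 2)·(x^3 + 3x^2 + 2x + 3) + (4x^2 + 2x + 4). Hence a·b ≡ 4x^2 + 2x + 4 (mod f). (F_5[x]/(f) is a field with 5^3 = 125 elements since f is irreducible of degree 3.)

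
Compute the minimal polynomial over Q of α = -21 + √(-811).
m_α(x) = x^2 + 42x + 1252

From α + 21 = √(-811), squaring gives (α + 21)^2 = -811, i.e. α^2 + 42α + 441 = -811, so α^2 + 42α + 1252 = 0. The discriminant of x^2 + 42x + 1252 is (42)^2 - 4·(1252) = 1764 - 5008 = -3244, and 4·(-811) is not a perfect square in Q since -811 is squarefree and ≠ 1. Hence x^2 + 42x + 1252 is irreducible over Q and is the minimal polynomial of α.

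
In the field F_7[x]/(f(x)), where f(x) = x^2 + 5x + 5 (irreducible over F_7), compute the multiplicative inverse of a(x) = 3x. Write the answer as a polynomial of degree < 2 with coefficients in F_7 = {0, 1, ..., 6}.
a(x)^(-1) ≡ 6x + 2 (mod f(x))

Since f is irreducible over F_7, F_7[x]/(f) is a field and a(x) ≠ 0 has an inverse. Apply the extended Euclidean algorithm to f(x) and a(x) in F_7[x]: f(x) = (5x + 4)·a(x) + (5). The last nonzero remainder is the constant 5 = gcd(f, a) in F_7. Back-substituting through the division chain expresses 5 = s(x)·a(x) + t(x)·f(x) with s(x) ≡ 2x + 3 (mod f), so (2x + 3)·a(x) ≡ 5 (mod f). Multiplying by 5^(-1) ≡ 3 in F_7 gives a(x)^(-1) ≡ 3·(2x + 3) ≡ 6x + 2 (mod f). Check: (3x)·(6x + 2) = 4x^2 + 6x ≡ 1 (mod x^2 + 5x + 5).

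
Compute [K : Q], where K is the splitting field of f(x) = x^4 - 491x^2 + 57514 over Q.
[K : Q] = 4

Solving the quadratic in x^2: x^2 = (491 ± √(491^2 - 4·57514))/2 = (491 ± √11025)/2 = (491 ± 105)/2, giving x^2 = 298 or x^2 = 193. So f(x) = (x^2 - 298)(x^2 - 193) and the roots of f are ±√298, ±√193. Hence the splitting field is K = Q(√298, √193). Since 298 and 193 are distinct squarefree integers > 1, their product 57514 is not a perfect square, so √193 ∉ Q(√298). By the tower law [K:Q] = [Q(√298,√193):Q(√298)] · [Q(√298):Q] = 2 · 2 = 4.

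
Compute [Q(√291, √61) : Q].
[Q(√291, √61) : Q] = 4

[Q(√291):Q] = 2 (min poly x^2 - 291, irreducible since 291 is squarefree > 1). For the top step, suppose √61 ∈ Q(√291), say √61 = c + d√291 with c, d ∈ Q. Squaring: 61 = c^2 + 291d^2 + 2cd√291. Since √291 ∉ Q this forces 2cd = 0. If d = 0 then √61 = c ∈ Q, contradicting 61 squarefree > 1. If c = 0 then 61 = 291d^2, so 291·61 = (291d)^2 is a perfect square in Q — but 291·61 = 17751 is not a perfect square (since 291 and 61 are distinct squarefree integers). Contradiction. Hence √61 ∉ Q(√291), so x^2 - 61 stays irreducible over Q(√291) and [Q(√291, √61) : Q(√291)] = 2. By the tower law, [Q(√291, √61) : Q] = 2 · 2 = 4.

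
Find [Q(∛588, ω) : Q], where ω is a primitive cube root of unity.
[Q(∛588, ω) : Q] = 6

[Q(∛588):Q] = 3 (min poly x^3 - 588, irreducible since 588 is not a perfect cube). [Q(ω):Q] = 2 (min poly x^2 + x + 1). Since Q(∛588) ⊂ R and ω ∉ R, we have ω ∉ Q(∛588), so x^2 + x + 1 remains irreducible over Q(∛588) and [Q(∛588, ω) : Q(∛588)] = 2. By the tower law, [Q(∛588, ω) : Q] = 3 · 2 = 6. (In fact Q(∛588, ω) is the splitting field of x^3 - 588 over Q.)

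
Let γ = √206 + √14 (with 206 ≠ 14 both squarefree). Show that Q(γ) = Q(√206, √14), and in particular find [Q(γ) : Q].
[Q(γ) : Q] = 4 (equivalently, Q(γ) = Q(√206, √14))

Obviously Q(γ) ⊆ Q(√206, √14), and [Q(√206, √14):Q] = 4 (since 206, 14 are distinct squarefree integers > 1 with 2884 not a perfect square). To show equality we compute the minimal polynomial of γ. From γ = √206 + √14: γ^2 = 206 + 2√(2884) + 14 = 220 + 2√(2884), so γ^2 - 220 = 2√(2884); squaring, (γ^2 - 220)^2 = 4·2884, i.e. γ^4 - 440γ^2 + 48400 - 11536 = 0, i.e. γ^4 - 440γ^2 + 36864 = 0. So γ is a root of x^4 - 440x^2 + 36864. This polynomial is irreducible over Q: it has no rational root (each ±√206 ± √14 is irrational), and any factorization into two quadratics over Q would force √(2884) ∈ Q (pairing opposite roots) or √206, √14 ∈ Q (other pairings), all impossible. Hence [Q(γ):Q] = 4 = [Q(√206, √14):Q], so Q(γ) = Q(√206, √14).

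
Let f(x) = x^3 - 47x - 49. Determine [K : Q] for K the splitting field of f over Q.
[K : Q] = 6

By the rational root test, any rational root of the monic integer polynomial f(x) = x^3 - 47x - 49 must be an integer dividing the constant term -49, i.e. one of ±{1, 7, 49}. Evaluating: f(1) = -95, f(-1) = -3, f(7) = -35, f(-7) = -63, f(49) = 115297, f(-49) = -115395; none is 0, so f has no rational root and is therefore irreducible over Q (a cubic with no linear factor over a field is irreducible). For an irreducible cubic, the Galois group is A_3 or S_3 according as the discriminant disc(f) = -4a^3 - 27b^2 = -4·(-47)^3 - 27·(-49)^2 = 350465 is or is not a square in Q. Here disc(f) = 350465 is not a perfect square in Q, so the Galois group of f over Q is not contained in A_3 and must be all of S_3. The splitting field has degree |S_3| = 6 over Q, so [K : Q] = 6.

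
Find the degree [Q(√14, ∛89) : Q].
[Q(√14, ∛89) : Q] = 6

Let L = Q(√14, ∛89). Since Q(√14) ⊂ L and [Q(√14):Q] = 2, the tower law gives 2 | [L:Q]. Likewise Q(∛89) ⊂ L with [Q(∛89):Q] = 3 (because 89 is not a perfect cube), so 3 | [L:Q]. As gcd(2,3) = 1, [L:Q] is divisible by 6. Conversely L is generated over Q by √14 and ∛89, so [L:Q] ≤ 2·3 = 6. Therefore [Q(√14, ∛89) : Q] = 6.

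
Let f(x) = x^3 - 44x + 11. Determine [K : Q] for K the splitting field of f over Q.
[K : Q] = 6

By the rational root test, any rational root of the monic integer polynomial f(x) = x^3 - 44x + 11 must be an integer dividing the constant term 11, i.e. one of ±{1, 11}. Evaluating: f(1) = -32, f(-1) = 54, f(11) = 858, f(-11) = -836; none is 0, so f has no rational root and is therefore irreducible over Q (a cubic with no linear factor over a field is irreducible). For an irreducible cubic, the Galois group is A_3 or S_3 according as the discriminant disc(f) = -4a^3 - 27b^2 = -4·(-44)^3 - 27·(11)^2 = 337469 is or is not a square in Q. Here disc(f) = 337469 is not a perfect square in Q, so the Galois group of f over Q is not contained in A_3 and must be all of S_3. The splitting field has degree |S_3| = 6 over Q, so [K : Q] = 6.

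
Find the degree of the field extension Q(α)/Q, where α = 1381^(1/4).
[Q(α):Q] = 4

α is a root of x^4 - 1381. By Eisenstein's criterion at the prime p = 1381 (which divides the constant term 1381 but p^2 = 1907161 does not, since 1381 is squarefree), x^4 - 1381 is irreducible over Q. Hence [Q(α):Q] = 4.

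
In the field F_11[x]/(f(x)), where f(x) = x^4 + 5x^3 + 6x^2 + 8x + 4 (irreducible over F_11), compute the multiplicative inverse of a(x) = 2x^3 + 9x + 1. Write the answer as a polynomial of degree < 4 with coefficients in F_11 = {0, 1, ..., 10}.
a(x)^(-1) ≡ 2x^3 + 2x^2 (mod f(x))

Since f is irreducible over F_11, F_11[x]/(f) is a field and a(x) ≠ 0 has an inverse. Apply the extended Euclidean algorithm to f(x) and a(x) in F_11[x]: f(x) = (6x + 8)·a(x) + (7x^2 + 7x + 7);  a(x) = (5x + 6)·(7x^2 + 7x + 7) + (9x + 3);  (7x^2 + 7x + 7) = (2x + 5)·(9x + 3) + (3). The last nonzero remainder is the constant 3 = gcd(f, a) in F_11. Back-substituting through the division chain expresses 3 = s(x)·a(x) + t(x)·f(x) with s(x) ≡ 6x^3 + 6x^2 (mod f), so (6x^3 + 6x^2)·a(x) ≡ 3 (mod f). Multiplying by 3^(-1) ≡ 4 in F_11 gives a(x)^(-1) ≡ 4·(6x^3 + 6x^2) ≡ 2x^3 + 2x^2 (mod f). Check: (2x^3 + 9x + 1)·(2x^3 + 2x^2) = 4x^6 + 4x^5 + 7x^4 + 9x^3 + 2x^2 ≡ 1 (mod x^4 + 5x^3 + 6x^2 + 8x + 4).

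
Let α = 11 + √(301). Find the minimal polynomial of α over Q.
m_α(x) = x^2 - 22x - 180

From α - 11 = √(301), squaring gives (α - 11)^2 = 301, i.e. α^2 - 22α + 121 = 301, so α^2 - 22α - 180 = 0. The discriminant of x^2 - 22x - 180 is (-22)^2 - 4·(-180) = 484 + 720 = 1204, and 4·(301) is not a perfect square in Q since 301 is squarefree and ≠ 1. Hence x^2 - 22x - 180 is irreducible over Q and is the minimal polynomial of α.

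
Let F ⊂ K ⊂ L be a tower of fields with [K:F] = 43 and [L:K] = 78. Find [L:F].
[L:F] = 3354

The tower law says that for any tower of field extensions F ⊂ K ⊂ L with finite degrees, [L:F] = [L:K] · [K:F]. Here this gives [L:F] = 78 · 43 = 3354.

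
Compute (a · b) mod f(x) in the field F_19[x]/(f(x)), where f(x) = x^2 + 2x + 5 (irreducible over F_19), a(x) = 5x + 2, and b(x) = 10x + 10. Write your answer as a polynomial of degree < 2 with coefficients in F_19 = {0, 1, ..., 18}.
a · b ≡ 8x + 17 (mod f(x))

Multiply in F_19[x]: a(x)·b(x) = (5x + 2)·(10x + 10) = 12x^2 + 13x + 1. This has degree ≥ 2, so divide by f(x) over F_19: 12x^2 + 13x + 1 = (12)·(x^2 + 2x + 5) + (8x + 17). Hence a·b ≡ 8x + 17 (mod f). (F_19[x]/(f) is a field with 19^2 = 361 elements since f is irreducible of degree 2.)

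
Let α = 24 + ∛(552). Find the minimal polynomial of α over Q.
m_α(x) = x^3 - 72x^2 + 1728x - 14376

Set β = α - 24 = ∛(552), so β^3 = 552. Then (α - 24)^3 - 552 = 0, i.e. α is a root of g(x) = (x - 24)^3 - 552 = x^3 - 72x^2 + 1728x - 14376. Since g(x) = h(x - 24) where h(x) = x^3 - 552, and h is irreducible over Q (because 552 is not a perfect cube, so h has no rational root, and a monic cubic with no rational root is irreducible), g is also irreducible (irreducibility is preserved under the substitution x → x - 24). Hence m_α(x) = x^3 - 72x^2 + 1728x - 14376.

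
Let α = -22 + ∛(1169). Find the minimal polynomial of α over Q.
m_α(x) = x^3 + 66x^2 + 1452x + 9479

Set β = α + 22 = ∛(1169), so β^3 = 1169. Then (α + 22)^3 - 1169 = 0, i.e. α is a root of g(x) = (x + 22)^3 - 1169 = x^3 + 66x^2 + 1452x + 9479. Since g(x) = h(x + 22) where h(x) = x^3 - 1169, and h is irreducible over Q (because 1169 is not a perfect cube, so h has no rational root, and a monic cubic with no rational root is irreducible), g is also irreducible (irreducibility is preserved under the substitution x → x + 22). Hence m_α(x) = x^3 + 66x^2 + 1452x + 9479.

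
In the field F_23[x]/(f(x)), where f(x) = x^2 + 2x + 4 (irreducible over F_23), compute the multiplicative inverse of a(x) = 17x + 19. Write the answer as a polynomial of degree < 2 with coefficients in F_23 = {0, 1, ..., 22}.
a(x)^(-1) ≡ 21x + 5 (mod f(x))

Since f is irreducible over F_23, F_23[x]/(f) is a field and a(x) ≠ 0 has an inverse. Apply the extended Euclidean algorithm to f(x) and a(x) in F_23[x]: f(x) = (19x + 10)·a(x) + (21). The last nonzero remainder is the constant 21 = gcd(f, a) in F_23. Back-substituting through the division chain expresses 21 = s(x)·a(x) + t(x)·f(x) with s(x) ≡ 4x + 13 (mod f), so (4x + 13)·a(x) ≡ 21 (mod f). Multiplying by 21^(-1) ≡ 11 in F_23 gives a(x)^(-1) ≡ 11·(4x + 13) ≡ 21x + 5 (mod f). Check: (17x + 19)·(21x + 5) = 12x^2 + x + 3 ≡ 1 (mod x^2 + 2x + 4).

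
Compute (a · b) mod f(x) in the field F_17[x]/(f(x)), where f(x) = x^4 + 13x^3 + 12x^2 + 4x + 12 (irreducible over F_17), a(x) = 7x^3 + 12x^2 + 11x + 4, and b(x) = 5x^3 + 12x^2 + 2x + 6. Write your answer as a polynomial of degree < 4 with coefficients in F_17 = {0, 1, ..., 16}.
a · b ≡ 12x^3 + x^2 + 5x + 11 (mod f(x))

Multiply in F_17[x]: a(x)·b(x) = (7x^3 + 12x^2 + 11x + 4)·(5x^3 + 12x^2 + 2x + 6) = x^6 + 8x^5 + 9x^4 + 14x^3 + 6x^2 + 6x + 7. This has degree ≥ 4, so divide by f(x) over F_17: x^6 + 8x^5 + 9x^4 + 14x^3 + 6x^2 + 6x + 7 = (x^2 + 12x + 11)·(x^4 + 13x^3 + 12x^2 + 4x + 12) + (12x^3 + x^2 + 5x + 11). Hence a·b ≡ 12x^3 + x^2 + 5x + 11 (mod f). (F_17[x]/(f) is a field with 17^4 = 83521 elements since f is irreducible of degree 4.)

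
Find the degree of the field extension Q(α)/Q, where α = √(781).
[Q(α):Q] = 2

[Q(α):Q] equals the degree of the minimal polynomial of α. Here α^2 = 781 and x^2 - 781 is irreducible (d = 781 is squarefree, ≠ 1, hence not a square), so deg(m_α) = 2. Thus [Q(α):Q] = 2.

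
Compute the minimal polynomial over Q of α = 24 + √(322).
m_α(x) = x^2 - 48x + 254

From α - 24 = √(322), squaring gives (α - 24)^2 = 322, i.e. α^2 - 48α + 576 = 322, so α^2 - 48α + 254 = 0. The discriminant of x^2 - 48x + 254 is (-48)^2 - 4·(254) = 2304 - 1016 = 1288, and 4·(322) is not a perfect square in Q since 322 is squarefree and ≠ 1. Hence x^2 - 48x + 254 is irreducible over Q and is the minimal polynomial of α.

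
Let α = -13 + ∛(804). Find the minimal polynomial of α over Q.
m_α(x) = x^3 + 39x^2 + 507x + 1393

Set β = α + 13 = ∛(804), so β^3 = 804. Then (α + 13)^3 - 804 = 0, i.e. α is a root of g(x) = (x + 13)^3 - 804 = x^3 + 39x^2 + 507x + 1393. Since g(x) = h(x + 13) where h(x) = x^3 - 804, and h is irreducible over Q (because 804 is not a perfect cube, so h has no rational root, and a monic cubic with no rational root is irreducible), g is also irreducible (irreducibility is preserved under the substitution x → x + 13). Hence m_α(x) = x^3 + 39x^2 + 507x + 1393.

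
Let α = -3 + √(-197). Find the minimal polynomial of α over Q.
m_α(x) = x^2 + 6x + 206

From α + 3 = √(-197), squaring gives (α + 3)^2 = -197, i.e. α^2 + 6α + 9 = -197, so α^2 + 6α + 206 = 0. The discriminant of x^2 + 6x + 206 is (6)^2 - 4·(206) = 36 - 824 = -788, and 4·(-197) is not a perfect square in Q since -197 is squarefree and ≠ 1. Hence x^2 + 6x + 206 is irreducible over Q and is the minimal polynomial of α.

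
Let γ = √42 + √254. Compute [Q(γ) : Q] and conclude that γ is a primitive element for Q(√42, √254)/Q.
[Q(γ) : Q] = 4 (equivalently, Q(γ) = Q(√42, √254))

Obviously Q(γ) ⊆ Q(√42, √254), and [Q(√42, √254):Q] = 4 (since 42, 254 are distinct squarefree integers > 1 with 10668 not a perfect square). To show equality we compute the minimal polynomial of γ. From γ = √42 + √254: γ^2 = 42 + 2√(10668) + 254 = 296 + 2√(10668), so γ^2 - 296 = 2√(10668); squaring, (γ^2 - 296)^2 = 4·10668, i.e. γ^4 - 592γ^2 + 87616 - 42672 = 0, i.e. γ^4 - 592γ^2 + 44944 = 0. So γ is a root of x^4 - 592x^2 + 44944. This polynomial is irreducible over Q: it has no rational root (each ±√42 ± √254 is irrational), and any factorization into two quadratics over Q would force √(10668) ∈ Q (pairing opposite roots) or √42, √254 ∈ Q (other pairings), all impossible. Hence [Q(γ):Q] = 4 = [Q(√42, √254):Q], so Q(γ) = Q(√42, √254).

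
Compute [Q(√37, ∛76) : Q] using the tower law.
[Q(√37, ∛76) : Q] = 6

Let L = Q(√37, ∛76). Since Q(√37) ⊂ L and [Q(√37):Q] = 2, the tower law gives 2 | [L:Q]. Likewise Q(∛76) ⊂ L with [Q(∛76):Q] = 3 (because 76 is not a perfect cube), so 3 | [L:Q]. As gcd(2,3) = 1, [L:Q] is divisible by 6. Conversely L is generated over Q by √37 and ∛76, so [L:Q] ≤ 2·3 = 6. Therefore [Q(√37, ∛76) : Q] = 6.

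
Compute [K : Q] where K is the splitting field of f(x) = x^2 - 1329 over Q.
[K : Q] = 2

f(x) = x^2 - 1329 factors as (x - √1329)(x + √1329). The splitting field is K = Q(√1329). Since 1329 is squarefree and > 1, it is not a perfect square, so x^2 - 1329 is irreducible over Q and [Q(√1329) : Q] = 2. Hence [K : Q] = 2.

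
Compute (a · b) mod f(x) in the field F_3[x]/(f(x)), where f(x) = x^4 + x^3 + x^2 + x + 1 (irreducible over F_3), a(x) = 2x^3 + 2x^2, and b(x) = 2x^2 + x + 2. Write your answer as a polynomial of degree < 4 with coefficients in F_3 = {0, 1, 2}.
a · b ≡ x^2 + 1 (mod f(x))

Multiply in F_3[x]: a(x)·b(x) = (2x^3 + 2x^2)·(2x^2 + x + 2) = x^5 + x^2. This has degree ≥ 4, so divide by f(x) over F_3: x^5 + x^2 = (x + 2)·(x^4 + x^3 + x^2 + x + 1) + (x^2 + 1). Hence a·b ≡ x^2 + 1 (mod f). (F_3[x]/(f) is a field with 3^4 = 81 elements since f is irreducible of degree 4.)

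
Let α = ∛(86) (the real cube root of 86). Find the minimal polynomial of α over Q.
m_α(x) = x^3 - 86

α satisfies α^3 = 86, so x^3 - 86 annihilates α. By the rational root test, a rational root p/q (in lowest terms) of x^3 - 86 would satisfy p^3 = 86 q^3, forcing q = 1 and p^3 = 86; but 86 is not a perfect cube, contradiction. A monic cubic over Q with no rational root is irreducible (any nontrivial factorization would include a linear factor). Hence x^3 - 86 is the minimal polynomial of α, and in particular [Q(α):Q] = 3.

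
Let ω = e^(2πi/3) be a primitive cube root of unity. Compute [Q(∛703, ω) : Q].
[Q(∛703, ω) : Q] = 6

[Q(∛703):Q] = 3 (min poly x^3 - 703, irreducible since 703 is not a perfect cube). [Q(ω):Q] = 2 (min poly x^2 + x + 1). Since Q(∛703) ⊂ R and ω ∉ R, we have ω ∉ Q(∛703), so x^2 + x + 1 remains irreducible over Q(∛703) and [Q(∛703, ω) : Q(∛703)] = 2. By the tower law, [Q(∛703, ω) : Q] = 3 · 2 = 6. (In fact Q(∛703, ω) is the splitting field of x^3 - 703 over Q.)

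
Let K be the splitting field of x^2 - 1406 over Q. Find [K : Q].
[K : Q] = 2

f(x) = x^2 - 1406 factors as (x - √1406)(x + √1406). The splitting field is K = Q(√1406). Since 1406 is squarefree and > 1, it is not a perfect square, so x^2 - 1406 is irreducible over Q and [Q(√1406) : Q] = 2. Hence [K : Q] = 2.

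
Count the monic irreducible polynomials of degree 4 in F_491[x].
There are 14529951870 monic irreducible polynomials of degree 4 over F_491

Each element of F_{491^4} that lies in no proper subfield is a root of exactly one monic irreducible of degree 4 over F_491, and each such polynomial has 4 distinct roots in F_{491^4}. By Möbius inversion the count is N_491(4) = (1/4) Σ_{d|4} μ(4/d) · 491^d = (1/4)(μ(4)·491^1 + μ(2)·491^2 + μ(1)·491^4) = 58119807480/4 = 14529951870.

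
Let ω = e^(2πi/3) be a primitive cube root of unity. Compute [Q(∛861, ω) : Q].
[Q(∛861, ω) : Q] = 6

[Q(∛861):Q] = 3 (min poly x^3 - 861, irreducible since 861 is not a perfect cube). [Q(ω):Q] = 2 (min poly x^2 + x + 1). Since Q(∛861) ⊂ R and ω ∉ R, we have ω ∉ Q(∛861), so x^2 + x + 1 remains irreducible over Q(∛861) and [Q(∛861, ω) : Q(∛861)] = 2. By the tower law, [Q(∛861, ω) : Q] = 3 · 2 = 6. (In fact Q(∛861, ω) is the splitting field of x^3 - 861 over Q.)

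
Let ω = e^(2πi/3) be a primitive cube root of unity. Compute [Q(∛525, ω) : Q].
[Q(∛525, ω) : Q] = 6

[Q(∛525):Q] = 3 (min poly x^3 - 525, irreducible since 525 is not a perfect cube). [Q(ω):Q] = 2 (min poly x^2 + x + 1). Since Q(∛525) ⊂ R and ω ∉ R, we have ω ∉ Q(∛525), so x^2 + x + 1 remains irreducible over Q(∛525) and [Q(∛525, ω) : Q(∛525)] = 2. By the tower law, [Q(∛525, ω) : Q] = 3 · 2 = 6. (In fact Q(∛525, ω) is the splitting field of x^3 - 525 over Q.)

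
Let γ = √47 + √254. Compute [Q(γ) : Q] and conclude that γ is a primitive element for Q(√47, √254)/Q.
[Q(γ) : Q] = 4 (equivalently, Q(γ) = Q(√47, √254))

Obviously Q(γ) ⊆ Q(√47, √254), and [Q(√47, √254):Q] = 4 (since 47, 254 are distinct squarefree integers > 1 with 11938 not a perfect square). To show equality we compute the minimal polynomial of γ. From γ = √47 + √254: γ^2 = 47 + 2√(11938) + 254 = 301 + 2√(11938), so γ^2 - 301 = 2√(11938); squaring, (γ^2 - 301)^2 = 4·11938, i.e. γ^4 - 602γ^2 + 90601 - 47752 = 0, i.e. γ^4 - 602γ^2 + 42849 = 0. So γ is a root of x^4 - 602x^2 + 42849. This polynomial is irreducible over Q: it has no rational root (each ±√47 ± √254 is irrational), and any factorization into two quadratics over Q would force √(11938) ∈ Q (pairing opposite roots) or √47, √254 ∈ Q (other pairings), all impossible. Hence [Q(γ):Q] = 4 = [Q(√47, √254):Q], so Q(γ) = Q(√47, √254).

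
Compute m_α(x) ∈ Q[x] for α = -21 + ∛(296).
m_α(x) = x^3 + 63x^2 + 1323x + 8965

Set β = α + 21 = ∛(296), so β^3 = 296. Then (α + 21)^3 - 296 = 0, i.e. α is a root of g(x) = (x + 21)^3 - 296 = x^3 + 63x^2 + 1323x + 8965. Since g(x) = h(x + 21) where h(x) = x^3 - 296, and h is irreducible over Q (because 296 is not a perfect cube, so h has no rational root, and a monic cubic with no rational root is irreducible), g is also irreducible (irreducibility is preserved under the substitution x → x + 21). Hence m_α(x) = x^3 + 63x^2 + 1323x + 8965.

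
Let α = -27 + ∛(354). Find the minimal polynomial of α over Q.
m_α(x) = x^3 + 81x^2 + 2187x + 19329

Set β = α + 27 = ∛(354), so β^3 = 354. Then (α + 27)^3 - 354 = 0, i.e. α is a root of g(x) = (x + 27)^3 - 354 = x^3 + 81x^2 + 2187x + 19329. Since g(x) = h(x + 27) where h(x) = x^3 - 354, and h is irreducible over Q (because 354 is not a perfect cube, so h has no rational root, and a monic cubic with no rational root is irreducible), g is also irreducible (irreducibility is preserved under the substitution x → x + 27). Hence m_α(x) = x^3 + 81x^2 + 2187x + 19329.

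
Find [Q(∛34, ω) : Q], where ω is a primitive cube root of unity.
[Q(∛34, ω) : Q] = 6

[Q(∛34):Q] = 3 (min poly x^3 - 34, irreducible since 34 is not a perfect cube). [Q(ω):Q] = 2 (min poly x^2 + x + 1). Since Q(∛34) ⊂ R and ω ∉ R, we have ω ∉ Q(∛34), so x^2 + x + 1 remains irreducible over Q(∛34) and [Q(∛34, ω) : Q(∛34)] = 2. By the tower law, [Q(∛34, ω) : Q] = 3 · 2 = 6. (In fact Q(∛34, ω) is the splitting field of x^3 - 34 over Q.)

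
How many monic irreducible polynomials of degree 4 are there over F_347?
There are 3624551718 monic irreducible polynomials of degree 4 over F_347

Each element of F_{347^4} that lies in no proper subfield is a root of exactly one monic irreducible of degree 4 over F_347, and each such polynomial has 4 distinct roots in F_{347^4}. By Möbius inversion the count is N_347(4) = (1/4) Σ_{d|4} μ(4/d) · 347^d = (1/4)(μ(4)·347^1 + μ(2)·347^2 + μ(1)·347^4) = 14498206872/4 = 3624551718.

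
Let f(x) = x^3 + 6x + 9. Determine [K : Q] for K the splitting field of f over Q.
[K : Q] = 6

By the rational root test, any rational root of the monic integer polynomial f(x) = x^3 + 6x + 9 must be an integer dividing the constant term 9, i.e. one of ±{1, 3, 9}. Evaluating: f(1) = 16, f(-1) = 2, f(3) = 54, f(-3) = -36, f(9) = 792, f(-9) = -774; none is 0, so f has no rational root and is therefore irreducible over Q (a cubic with no linear factor over a field is irreducible). For an irreducible cubic, the Galois group is A_3 or S_3 according as the discriminant disc(f) = -4a^3 - 27b^2 = -4·(6)^3 - 27·(9)^2 = -3051 is or is not a square in Q. Here disc(f) = -3051 is not a perfect square in Q, so the Galois group of f over Q is not contained in A_3 and must be all of S_3. The splitting field has degree |S_3| = 6 over Q, so [K : Q] = 6.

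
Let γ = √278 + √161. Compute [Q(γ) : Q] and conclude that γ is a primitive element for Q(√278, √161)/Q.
[Q(γ) : Q] = 4 (equivalently, Q(γ) = Q(√278, √161))

Obviously Q(γ) ⊆ Q(√278, √161), and [Q(√278, √161):Q] = 4 (since 278, 161 are distinct squarefree integers > 1 with 44758 not a perfect square). To show equality we compute the minimal polynomial of γ. From γ = √278 + √161: γ^2 = 278 + 2√(44758) + 161 = 439 + 2√(44758), so γ^2 - 439 = 2√(44758); squaring, (γ^2 - 439)^2 = 4·44758, i.e. γ^4 - 878γ^2 + 192721 - 179032 = 0, i.e. γ^4 - 878γ^2 + 13689 = 0. So γ is a root of x^4 - 878x^2 + 13689. This polynomial is irreducible over Q: it has no rational root (each ±√278 ± √161 is irrational), and any factorization into two quadratics over Q would force √(44758) ∈ Q (pairing opposite roots) or √278, √161 ∈ Q (other pairings), all impossible. Hence [Q(γ):Q] = 4 = [Q(√278, √161):Q], so Q(γ) = Q(√278, √161).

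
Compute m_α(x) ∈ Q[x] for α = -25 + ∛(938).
m_α(x) = x^3 + 75x^2 + 1875x + 14687

Set β = α + 25 = ∛(938), so β^3 = 938. Then (α + 25)^3 - 938 = 0, i.e. α is a root of g(x) = (x + 25)^3 - 938 = x^3 + 75x^2 + 1875x + 14687. Since g(x) = h(x + 25) where h(x) = x^3 - 938, and h is irreducible over Q (because 938 is not a perfect cube, so h has no rational root, and a monic cubic with no rational root is irreducible), g is also irreducible (irreducibility is preserved under the substitution x → x + 25). Hence m_α(x) = x^3 + 75x^2 + 1875x + 14687.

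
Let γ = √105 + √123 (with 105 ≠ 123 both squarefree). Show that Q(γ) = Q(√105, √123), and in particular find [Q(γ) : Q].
[Q(γ) : Q] = 4 (equivalently, Q(γ) = Q(√105, √123))

Obviously Q(γ) ⊆ Q(√105, √123), and [Q(√105, √123):Q] = 4 (since 105, 123 are distinct squarefree integers > 1 with 12915 not a perfect square). To show equality we compute the minimal polynomial of γ. From γ = √105 + √123: γ^2 = 105 + 2√(12915) + 123 = 228 + 2√(12915), so γ^2 - 228 = 2√(12915); squaring, (γ^2 - 228)^2 = 4·12915, i.e. γ^4 - 456γ^2 + 51984 - 51660 = 0, i.e. γ^4 - 456γ^2 + 324 = 0. So γ is a root of x^4 - 456x^2 + 324. This polynomial is irreducible over Q: it has no rational root (each ±√105 ± √123 is irrational), and any factorization into two quadratics over Q would force √(12915) ∈ Q (pairing opposite roots) or √105, √123 ∈ Q (other pairings), all impossible. Hence [Q(γ):Q] = 4 = [Q(√105, √123):Q], so Q(γ) = Q(√105, √123).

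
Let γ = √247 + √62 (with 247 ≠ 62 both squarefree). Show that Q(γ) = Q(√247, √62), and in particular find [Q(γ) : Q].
[Q(γ) : Q] = 4 (equivalently, Q(γ) = Q(√247, √62))

Obviously Q(γ) ⊆ Q(√247, √62), and [Q(√247, √62):Q] = 4 (since 247, 62 are distinct squarefree integers > 1 with 15314 not a perfect square). To show equality we compute the minimal polynomial of γ. From γ = √247 + √62: γ^2 = 247 + 2√(15314) + 62 = 309 + 2√(15314), so γ^2 - 309 = 2√(15314); squaring, (γ^2 - 309)^2 = 4·15314, i.e. γ^4 - 618γ^2 + 95481 - 61256 = 0, i.e. γ^4 - 618γ^2 + 34225 = 0. So γ is a root of x^4 - 618x^2 + 34225. This polynomial is irreducible over Q: it has no rational root (each ±√247 ± √62 is irrational), and any factorization into two quadratics over Q would force √(15314) ∈ Q (pairing opposite roots) or √247, √62 ∈ Q (other pairings), all impossible. Hence [Q(γ):Q] = 4 = [Q(√247, √62):Q], so Q(γ) = Q(√247, √62).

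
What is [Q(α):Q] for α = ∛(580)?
[Q(α):Q] = 3

The minimal polynomial of α is x^3 - 580, irreducible over Q since 580 is not a perfect cube (so x^3 - 580 has no rational root). Hence [Q(α):Q] = deg(m_α) = 3.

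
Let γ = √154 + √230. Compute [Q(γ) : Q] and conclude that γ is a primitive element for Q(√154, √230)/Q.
[Q(γ) : Q] = 4 (equivalently, Q(γ) = Q(√154, √230))

Obviously Q(γ) ⊆ Q(√154, √230), and [Q(√154, √230):Q] = 4 (since 154, 230 are distinct squarefree integers > 1 with 35420 not a perfect square). To show equality we compute the minimal polynomial of γ. From γ = √154 + √230: γ^2 = 154 + 2√(35420) + 230 = 384 + 2√(35420), so γ^2 - 384 = 2√(35420); squaring, (γ^2 - 384)^2 = 4·35420, i.e. γ^4 - 768γ^2 + 147456 - 141680 = 0, i.e. γ^4 - 768γ^2 + 5776 = 0. So γ is a root of x^4 - 768x^2 + 5776. This polynomial is irreducible over Q: it has no rational root (each ±√154 ± √230 is irrational), and any factorization into two quadratics over Q would force √(35420) ∈ Q (pairing opposite roots) or √154, √230 ∈ Q (other pairings), all impossible. Hence [Q(γ):Q] = 4 = [Q(√154, √230):Q], so Q(γ) = Q(√154, √230).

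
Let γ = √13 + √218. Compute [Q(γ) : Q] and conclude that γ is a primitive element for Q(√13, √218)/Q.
[Q(γ) : Q] = 4 (equivalently, Q(γ) = Q(√13, √218))

Obviously Q(γ) ⊆ Q(√13, √218), and [Q(√13, √218):Q] = 4 (since 13, 218 are distinct squarefree integers > 1 with 2834 not a perfect square). To show equality we compute the minimal polynomial of γ. From γ = √13 + √218: γ^2 = 13 + 2√(2834) + 218 = 231 + 2√(2834), so γ^2 - 231 = 2√(2834); squaring, (γ^2 - 231)^2 = 4·2834, i.e. γ^4 - 462γ^2 + 53361 - 11336 = 0, i.e. γ^4 - 462γ^2 + 42025 = 0. So γ is a root of x^4 - 462x^2 + 42025. This polynomial is irreducible over Q: it has no rational root (each ±√13 ± √218 is irrational), and any factorization into two quadratics over Q would force √(2834) ∈ Q (pairing opposite roots) or √13, √218 ∈ Q (other pairings), all impossible. Hence [Q(γ):Q] = 4 = [Q(√13, √218):Q], so Q(γ) = Q(√13, √218).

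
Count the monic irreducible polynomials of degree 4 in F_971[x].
There are 222237052110 monic irreducible polynomials of degree 4 over F_971

Each element of F_{971^4} that lies in no proper subfield is a root of exactly one monic irreducible of degree 4 over F_971, and each such polynomial has 4 distinct roots in F_{971^4}. By Möbius inversion the count is N_971(4) = (1/4) Σ_{d|4} μ(4/d) · 971^d = (1/4)(μ(4)·971^1 + μ(2)·971^2 + μ(1)·971^4) = 888948208440/4 = 222237052110.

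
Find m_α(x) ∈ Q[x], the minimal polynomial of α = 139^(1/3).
m_α(x) = x^3 - 139

α satisfies α^3 = 139, so x^3 - 139 annihilates α. By the rational root test, a rational root p/q (in lowest terms) of x^3 - 139 would satisfy p^3 = 139 q^3, forcing q = 1 and p^3 = 139; but 139 is not a perfect cube, contradiction. A monic cubic over Q with no rational root is irreducible (any nontrivial factorization would include a linear factor). Hence x^3 - 139 is the minimal polynomial of α, and in particular [Q(α):Q] = 3.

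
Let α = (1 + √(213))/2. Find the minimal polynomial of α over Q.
m_α(x) = x^2 - x - 53

From 2α - 1 = √(213), squaring gives (2α - 1)^2 = 213, i.e. 4α^2 - 4α + 1 = 213, so α^2 - α + (1 - 213)/4 = 0. Since 213 ≡ 1 (mod 4), (1 - 213)/4 = -53 ∈ Z. The polynomial x^2 - x - 53 has discriminant 1 - 4·(-53) = 213, which is not a perfect square in Q (d = 213 is squarefree and ≠ 1), so x^2 - x - 53 is irreducible over Q. It is the minimal polynomial of α.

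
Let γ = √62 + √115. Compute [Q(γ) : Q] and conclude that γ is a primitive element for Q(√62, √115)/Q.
[Q(γ) : Q] = 4 (equivalently, Q(γ) = Q(√62, √115))

Obviously Q(γ) ⊆ Q(√62, √115), and [Q(√62, √115):Q] = 4 (since 62, 115 are distinct squarefree integers > 1 with 7130 not a perfect square). To show equality we compute the minimal polynomial of γ. From γ = √62 + √115: γ^2 = 62 + 2√(7130) + 115 = 177 + 2√(7130), so γ^2 - 177 = 2√(7130); squaring, (γ^2 - 177)^2 = 4·7130, i.e. γ^4 - 354γ^2 + 31329 - 28520 = 0, i.e. γ^4 - 354γ^2 + 2809 = 0. So γ is a root of x^4 - 354x^2 + 2809. This polynomial is irreducible over Q: it has no rational root (each ±√62 ± √115 is irrational), and any factorization into two quadratics over Q would force √(7130) ∈ Q (pairing opposite roots) or √62, √115 ∈ Q (other pairings), all impossible. Hence [Q(γ):Q] = 4 = [Q(√62, √115):Q], so Q(γ) = Q(√62, √115).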